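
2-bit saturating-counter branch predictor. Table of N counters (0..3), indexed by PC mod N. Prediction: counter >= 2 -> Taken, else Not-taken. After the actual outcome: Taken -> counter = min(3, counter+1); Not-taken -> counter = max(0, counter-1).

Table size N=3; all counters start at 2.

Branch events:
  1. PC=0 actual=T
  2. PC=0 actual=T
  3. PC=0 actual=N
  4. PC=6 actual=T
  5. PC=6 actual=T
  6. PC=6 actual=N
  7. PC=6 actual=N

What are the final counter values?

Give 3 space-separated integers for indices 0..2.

Ev 1: PC=0 idx=0 pred=T actual=T -> ctr[0]=3
Ev 2: PC=0 idx=0 pred=T actual=T -> ctr[0]=3
Ev 3: PC=0 idx=0 pred=T actual=N -> ctr[0]=2
Ev 4: PC=6 idx=0 pred=T actual=T -> ctr[0]=3
Ev 5: PC=6 idx=0 pred=T actual=T -> ctr[0]=3
Ev 6: PC=6 idx=0 pred=T actual=N -> ctr[0]=2
Ev 7: PC=6 idx=0 pred=T actual=N -> ctr[0]=1

Answer: 1 2 2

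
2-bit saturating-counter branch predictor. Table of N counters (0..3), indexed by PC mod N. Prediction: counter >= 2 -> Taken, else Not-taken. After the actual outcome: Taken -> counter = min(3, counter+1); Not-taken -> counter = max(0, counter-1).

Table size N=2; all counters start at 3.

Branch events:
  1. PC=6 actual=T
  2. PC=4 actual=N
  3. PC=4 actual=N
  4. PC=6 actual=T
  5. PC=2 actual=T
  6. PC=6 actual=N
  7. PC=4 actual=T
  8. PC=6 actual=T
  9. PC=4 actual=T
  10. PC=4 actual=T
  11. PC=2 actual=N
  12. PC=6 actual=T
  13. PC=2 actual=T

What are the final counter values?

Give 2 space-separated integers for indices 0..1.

Ev 1: PC=6 idx=0 pred=T actual=T -> ctr[0]=3
Ev 2: PC=4 idx=0 pred=T actual=N -> ctr[0]=2
Ev 3: PC=4 idx=0 pred=T actual=N -> ctr[0]=1
Ev 4: PC=6 idx=0 pred=N actual=T -> ctr[0]=2
Ev 5: PC=2 idx=0 pred=T actual=T -> ctr[0]=3
Ev 6: PC=6 idx=0 pred=T actual=N -> ctr[0]=2
Ev 7: PC=4 idx=0 pred=T actual=T -> ctr[0]=3
Ev 8: PC=6 idx=0 pred=T actual=T -> ctr[0]=3
Ev 9: PC=4 idx=0 pred=T actual=T -> ctr[0]=3
Ev 10: PC=4 idx=0 pred=T actual=T -> ctr[0]=3
Ev 11: PC=2 idx=0 pred=T actual=N -> ctr[0]=2
Ev 12: PC=6 idx=0 pred=T actual=T -> ctr[0]=3
Ev 13: PC=2 idx=0 pred=T actual=T -> ctr[0]=3

Answer: 3 3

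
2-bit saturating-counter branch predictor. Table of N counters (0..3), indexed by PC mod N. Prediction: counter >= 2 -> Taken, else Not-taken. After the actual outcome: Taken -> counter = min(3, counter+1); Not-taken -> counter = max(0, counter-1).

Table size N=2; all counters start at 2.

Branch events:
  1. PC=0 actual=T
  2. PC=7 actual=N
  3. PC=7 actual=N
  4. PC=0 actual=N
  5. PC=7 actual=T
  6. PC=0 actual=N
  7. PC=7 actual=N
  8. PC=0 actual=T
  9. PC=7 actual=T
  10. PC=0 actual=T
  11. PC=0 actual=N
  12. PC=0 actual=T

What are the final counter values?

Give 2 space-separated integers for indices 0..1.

Answer: 3 1

Derivation:
Ev 1: PC=0 idx=0 pred=T actual=T -> ctr[0]=3
Ev 2: PC=7 idx=1 pred=T actual=N -> ctr[1]=1
Ev 3: PC=7 idx=1 pred=N actual=N -> ctr[1]=0
Ev 4: PC=0 idx=0 pred=T actual=N -> ctr[0]=2
Ev 5: PC=7 idx=1 pred=N actual=T -> ctr[1]=1
Ev 6: PC=0 idx=0 pred=T actual=N -> ctr[0]=1
Ev 7: PC=7 idx=1 pred=N actual=N -> ctr[1]=0
Ev 8: PC=0 idx=0 pred=N actual=T -> ctr[0]=2
Ev 9: PC=7 idx=1 pred=N actual=T -> ctr[1]=1
Ev 10: PC=0 idx=0 pred=T actual=T -> ctr[0]=3
Ev 11: PC=0 idx=0 pred=T actual=N -> ctr[0]=2
Ev 12: PC=0 idx=0 pred=T actual=T -> ctr[0]=3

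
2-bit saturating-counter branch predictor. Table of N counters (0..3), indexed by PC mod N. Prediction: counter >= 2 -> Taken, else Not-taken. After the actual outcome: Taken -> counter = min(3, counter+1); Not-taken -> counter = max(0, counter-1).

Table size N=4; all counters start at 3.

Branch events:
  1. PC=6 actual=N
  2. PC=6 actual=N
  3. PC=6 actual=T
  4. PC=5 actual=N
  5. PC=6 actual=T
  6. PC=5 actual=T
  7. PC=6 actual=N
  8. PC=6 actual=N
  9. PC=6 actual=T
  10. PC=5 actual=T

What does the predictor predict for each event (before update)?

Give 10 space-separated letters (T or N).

Answer: T T N T T T T T N T

Derivation:
Ev 1: PC=6 idx=2 pred=T actual=N -> ctr[2]=2
Ev 2: PC=6 idx=2 pred=T actual=N -> ctr[2]=1
Ev 3: PC=6 idx=2 pred=N actual=T -> ctr[2]=2
Ev 4: PC=5 idx=1 pred=T actual=N -> ctr[1]=2
Ev 5: PC=6 idx=2 pred=T actual=T -> ctr[2]=3
Ev 6: PC=5 idx=1 pred=T actual=T -> ctr[1]=3
Ev 7: PC=6 idx=2 pred=T actual=N -> ctr[2]=2
Ev 8: PC=6 idx=2 pred=T actual=N -> ctr[2]=1
Ev 9: PC=6 idx=2 pred=N actual=T -> ctr[2]=2
Ev 10: PC=5 idx=1 pred=T actual=T -> ctr[1]=3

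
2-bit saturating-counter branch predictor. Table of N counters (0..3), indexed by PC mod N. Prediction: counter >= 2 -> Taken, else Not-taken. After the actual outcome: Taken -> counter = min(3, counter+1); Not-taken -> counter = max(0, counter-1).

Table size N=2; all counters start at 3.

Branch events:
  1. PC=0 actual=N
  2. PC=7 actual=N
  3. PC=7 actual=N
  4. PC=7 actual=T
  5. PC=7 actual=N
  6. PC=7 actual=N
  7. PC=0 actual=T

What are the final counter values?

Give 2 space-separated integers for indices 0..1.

Answer: 3 0

Derivation:
Ev 1: PC=0 idx=0 pred=T actual=N -> ctr[0]=2
Ev 2: PC=7 idx=1 pred=T actual=N -> ctr[1]=2
Ev 3: PC=7 idx=1 pred=T actual=N -> ctr[1]=1
Ev 4: PC=7 idx=1 pred=N actual=T -> ctr[1]=2
Ev 5: PC=7 idx=1 pred=T actual=N -> ctr[1]=1
Ev 6: PC=7 idx=1 pred=N actual=N -> ctr[1]=0
Ev 7: PC=0 idx=0 pred=T actual=T -> ctr[0]=3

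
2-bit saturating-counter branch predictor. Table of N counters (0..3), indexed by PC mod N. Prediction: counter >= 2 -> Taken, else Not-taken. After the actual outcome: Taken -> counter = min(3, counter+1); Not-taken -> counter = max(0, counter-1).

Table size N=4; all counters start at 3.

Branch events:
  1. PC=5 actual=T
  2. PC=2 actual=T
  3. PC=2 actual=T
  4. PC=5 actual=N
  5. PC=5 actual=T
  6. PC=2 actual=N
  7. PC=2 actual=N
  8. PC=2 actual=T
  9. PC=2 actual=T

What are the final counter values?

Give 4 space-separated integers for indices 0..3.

Ev 1: PC=5 idx=1 pred=T actual=T -> ctr[1]=3
Ev 2: PC=2 idx=2 pred=T actual=T -> ctr[2]=3
Ev 3: PC=2 idx=2 pred=T actual=T -> ctr[2]=3
Ev 4: PC=5 idx=1 pred=T actual=N -> ctr[1]=2
Ev 5: PC=5 idx=1 pred=T actual=T -> ctr[1]=3
Ev 6: PC=2 idx=2 pred=T actual=N -> ctr[2]=2
Ev 7: PC=2 idx=2 pred=T actual=N -> ctr[2]=1
Ev 8: PC=2 idx=2 pred=N actual=T -> ctr[2]=2
Ev 9: PC=2 idx=2 pred=T actual=T -> ctr[2]=3

Answer: 3 3 3 3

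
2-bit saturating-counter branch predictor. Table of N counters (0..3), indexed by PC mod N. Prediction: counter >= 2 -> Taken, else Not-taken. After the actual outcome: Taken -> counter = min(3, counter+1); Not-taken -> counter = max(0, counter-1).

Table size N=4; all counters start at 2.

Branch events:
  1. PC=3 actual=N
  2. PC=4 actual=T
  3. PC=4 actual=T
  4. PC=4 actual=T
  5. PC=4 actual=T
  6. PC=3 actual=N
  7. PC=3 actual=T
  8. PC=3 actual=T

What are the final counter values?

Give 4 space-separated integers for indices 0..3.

Ev 1: PC=3 idx=3 pred=T actual=N -> ctr[3]=1
Ev 2: PC=4 idx=0 pred=T actual=T -> ctr[0]=3
Ev 3: PC=4 idx=0 pred=T actual=T -> ctr[0]=3
Ev 4: PC=4 idx=0 pred=T actual=T -> ctr[0]=3
Ev 5: PC=4 idx=0 pred=T actual=T -> ctr[0]=3
Ev 6: PC=3 idx=3 pred=N actual=N -> ctr[3]=0
Ev 7: PC=3 idx=3 pred=N actual=T -> ctr[3]=1
Ev 8: PC=3 idx=3 pred=N actual=T -> ctr[3]=2

Answer: 3 2 2 2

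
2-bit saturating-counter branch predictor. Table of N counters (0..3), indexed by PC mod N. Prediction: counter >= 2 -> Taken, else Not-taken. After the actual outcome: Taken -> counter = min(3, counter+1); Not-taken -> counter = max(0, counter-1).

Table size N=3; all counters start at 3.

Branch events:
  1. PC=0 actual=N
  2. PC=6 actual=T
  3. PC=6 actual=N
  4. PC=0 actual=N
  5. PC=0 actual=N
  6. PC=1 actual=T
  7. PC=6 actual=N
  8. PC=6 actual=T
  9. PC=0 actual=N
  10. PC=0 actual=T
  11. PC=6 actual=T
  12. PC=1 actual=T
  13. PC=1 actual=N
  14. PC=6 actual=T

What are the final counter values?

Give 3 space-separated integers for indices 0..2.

Answer: 3 2 3

Derivation:
Ev 1: PC=0 idx=0 pred=T actual=N -> ctr[0]=2
Ev 2: PC=6 idx=0 pred=T actual=T -> ctr[0]=3
Ev 3: PC=6 idx=0 pred=T actual=N -> ctr[0]=2
Ev 4: PC=0 idx=0 pred=T actual=N -> ctr[0]=1
Ev 5: PC=0 idx=0 pred=N actual=N -> ctr[0]=0
Ev 6: PC=1 idx=1 pred=T actual=T -> ctr[1]=3
Ev 7: PC=6 idx=0 pred=N actual=N -> ctr[0]=0
Ev 8: PC=6 idx=0 pred=N actual=T -> ctr[0]=1
Ev 9: PC=0 idx=0 pred=N actual=N -> ctr[0]=0
Ev 10: PC=0 idx=0 pred=N actual=T -> ctr[0]=1
Ev 11: PC=6 idx=0 pred=N actual=T -> ctr[0]=2
Ev 12: PC=1 idx=1 pred=T actual=T -> ctr[1]=3
Ev 13: PC=1 idx=1 pred=T actual=N -> ctr[1]=2
Ev 14: PC=6 idx=0 pred=T actual=T -> ctr[0]=3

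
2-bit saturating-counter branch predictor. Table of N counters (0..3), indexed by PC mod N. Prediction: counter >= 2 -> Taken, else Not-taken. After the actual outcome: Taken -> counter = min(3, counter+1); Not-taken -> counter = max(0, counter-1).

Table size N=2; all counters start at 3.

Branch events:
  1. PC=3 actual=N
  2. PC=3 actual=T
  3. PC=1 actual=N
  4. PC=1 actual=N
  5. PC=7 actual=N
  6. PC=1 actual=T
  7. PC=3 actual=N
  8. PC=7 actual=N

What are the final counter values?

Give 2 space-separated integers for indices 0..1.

Ev 1: PC=3 idx=1 pred=T actual=N -> ctr[1]=2
Ev 2: PC=3 idx=1 pred=T actual=T -> ctr[1]=3
Ev 3: PC=1 idx=1 pred=T actual=N -> ctr[1]=2
Ev 4: PC=1 idx=1 pred=T actual=N -> ctr[1]=1
Ev 5: PC=7 idx=1 pred=N actual=N -> ctr[1]=0
Ev 6: PC=1 idx=1 pred=N actual=T -> ctr[1]=1
Ev 7: PC=3 idx=1 pred=N actual=N -> ctr[1]=0
Ev 8: PC=7 idx=1 pred=N actual=N -> ctr[1]=0

Answer: 3 0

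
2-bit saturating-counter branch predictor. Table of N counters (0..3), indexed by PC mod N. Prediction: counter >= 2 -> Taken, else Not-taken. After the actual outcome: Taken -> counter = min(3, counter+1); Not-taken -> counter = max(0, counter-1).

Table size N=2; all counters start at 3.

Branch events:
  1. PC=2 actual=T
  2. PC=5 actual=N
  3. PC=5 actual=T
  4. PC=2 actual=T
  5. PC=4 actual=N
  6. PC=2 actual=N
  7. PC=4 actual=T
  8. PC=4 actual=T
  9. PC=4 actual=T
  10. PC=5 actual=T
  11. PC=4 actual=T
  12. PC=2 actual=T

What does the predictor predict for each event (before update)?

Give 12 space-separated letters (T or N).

Answer: T T T T T T N T T T T T

Derivation:
Ev 1: PC=2 idx=0 pred=T actual=T -> ctr[0]=3
Ev 2: PC=5 idx=1 pred=T actual=N -> ctr[1]=2
Ev 3: PC=5 idx=1 pred=T actual=T -> ctr[1]=3
Ev 4: PC=2 idx=0 pred=T actual=T -> ctr[0]=3
Ev 5: PC=4 idx=0 pred=T actual=N -> ctr[0]=2
Ev 6: PC=2 idx=0 pred=T actual=N -> ctr[0]=1
Ev 7: PC=4 idx=0 pred=N actual=T -> ctr[0]=2
Ev 8: PC=4 idx=0 pred=T actual=T -> ctr[0]=3
Ev 9: PC=4 idx=0 pred=T actual=T -> ctr[0]=3
Ev 10: PC=5 idx=1 pred=T actual=T -> ctr[1]=3
Ev 11: PC=4 idx=0 pred=T actual=T -> ctr[0]=3
Ev 12: PC=2 idx=0 pred=T actual=T -> ctr[0]=3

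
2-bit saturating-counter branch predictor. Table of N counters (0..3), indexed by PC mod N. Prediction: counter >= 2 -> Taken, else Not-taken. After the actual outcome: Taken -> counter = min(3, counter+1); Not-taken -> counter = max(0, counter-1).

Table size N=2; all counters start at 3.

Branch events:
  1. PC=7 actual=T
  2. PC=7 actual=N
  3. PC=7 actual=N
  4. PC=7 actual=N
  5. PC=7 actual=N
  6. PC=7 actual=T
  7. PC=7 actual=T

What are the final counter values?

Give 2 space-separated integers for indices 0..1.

Answer: 3 2

Derivation:
Ev 1: PC=7 idx=1 pred=T actual=T -> ctr[1]=3
Ev 2: PC=7 idx=1 pred=T actual=N -> ctr[1]=2
Ev 3: PC=7 idx=1 pred=T actual=N -> ctr[1]=1
Ev 4: PC=7 idx=1 pred=N actual=N -> ctr[1]=0
Ev 5: PC=7 idx=1 pred=N actual=N -> ctr[1]=0
Ev 6: PC=7 idx=1 pred=N actual=T -> ctr[1]=1
Ev 7: PC=7 idx=1 pred=N actual=T -> ctr[1]=2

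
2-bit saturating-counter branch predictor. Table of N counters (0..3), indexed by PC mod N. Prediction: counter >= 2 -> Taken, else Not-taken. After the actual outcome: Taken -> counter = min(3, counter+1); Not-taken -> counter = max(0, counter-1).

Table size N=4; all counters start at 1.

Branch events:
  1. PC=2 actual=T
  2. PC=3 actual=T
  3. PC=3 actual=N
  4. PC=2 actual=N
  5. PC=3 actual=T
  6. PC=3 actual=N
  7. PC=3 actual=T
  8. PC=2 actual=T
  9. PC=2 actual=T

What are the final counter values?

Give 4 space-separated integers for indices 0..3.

Ev 1: PC=2 idx=2 pred=N actual=T -> ctr[2]=2
Ev 2: PC=3 idx=3 pred=N actual=T -> ctr[3]=2
Ev 3: PC=3 idx=3 pred=T actual=N -> ctr[3]=1
Ev 4: PC=2 idx=2 pred=T actual=N -> ctr[2]=1
Ev 5: PC=3 idx=3 pred=N actual=T -> ctr[3]=2
Ev 6: PC=3 idx=3 pred=T actual=N -> ctr[3]=1
Ev 7: PC=3 idx=3 pred=N actual=T -> ctr[3]=2
Ev 8: PC=2 idx=2 pred=N actual=T -> ctr[2]=2
Ev 9: PC=2 idx=2 pred=T actual=T -> ctr[2]=3

Answer: 1 1 3 2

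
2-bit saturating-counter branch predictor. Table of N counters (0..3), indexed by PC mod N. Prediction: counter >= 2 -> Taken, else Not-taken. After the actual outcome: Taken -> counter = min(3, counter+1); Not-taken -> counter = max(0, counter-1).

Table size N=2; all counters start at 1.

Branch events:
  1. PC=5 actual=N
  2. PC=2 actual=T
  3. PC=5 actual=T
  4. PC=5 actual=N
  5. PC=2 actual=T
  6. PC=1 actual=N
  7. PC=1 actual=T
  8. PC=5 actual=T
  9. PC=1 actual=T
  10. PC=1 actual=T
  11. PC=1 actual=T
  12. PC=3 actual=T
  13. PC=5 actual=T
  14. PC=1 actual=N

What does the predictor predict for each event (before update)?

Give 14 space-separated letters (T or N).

Answer: N N N N T N N N T T T T T T

Derivation:
Ev 1: PC=5 idx=1 pred=N actual=N -> ctr[1]=0
Ev 2: PC=2 idx=0 pred=N actual=T -> ctr[0]=2
Ev 3: PC=5 idx=1 pred=N actual=T -> ctr[1]=1
Ev 4: PC=5 idx=1 pred=N actual=N -> ctr[1]=0
Ev 5: PC=2 idx=0 pred=T actual=T -> ctr[0]=3
Ev 6: PC=1 idx=1 pred=N actual=N -> ctr[1]=0
Ev 7: PC=1 idx=1 pred=N actual=T -> ctr[1]=1
Ev 8: PC=5 idx=1 pred=N actual=T -> ctr[1]=2
Ev 9: PC=1 idx=1 pred=T actual=T -> ctr[1]=3
Ev 10: PC=1 idx=1 pred=T actual=T -> ctr[1]=3
Ev 11: PC=1 idx=1 pred=T actual=T -> ctr[1]=3
Ev 12: PC=3 idx=1 pred=T actual=T -> ctr[1]=3
Ev 13: PC=5 idx=1 pred=T actual=T -> ctr[1]=3
Ev 14: PC=1 idx=1 pred=T actual=N -> ctr[1]=2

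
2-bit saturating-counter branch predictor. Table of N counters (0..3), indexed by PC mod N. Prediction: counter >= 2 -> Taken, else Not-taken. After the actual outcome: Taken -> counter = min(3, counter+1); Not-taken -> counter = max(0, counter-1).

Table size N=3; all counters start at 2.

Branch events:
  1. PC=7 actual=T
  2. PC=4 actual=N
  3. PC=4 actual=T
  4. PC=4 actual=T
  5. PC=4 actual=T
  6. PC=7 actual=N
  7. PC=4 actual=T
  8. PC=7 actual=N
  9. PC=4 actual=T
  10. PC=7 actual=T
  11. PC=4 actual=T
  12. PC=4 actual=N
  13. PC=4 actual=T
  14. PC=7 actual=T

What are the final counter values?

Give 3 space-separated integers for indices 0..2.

Ev 1: PC=7 idx=1 pred=T actual=T -> ctr[1]=3
Ev 2: PC=4 idx=1 pred=T actual=N -> ctr[1]=2
Ev 3: PC=4 idx=1 pred=T actual=T -> ctr[1]=3
Ev 4: PC=4 idx=1 pred=T actual=T -> ctr[1]=3
Ev 5: PC=4 idx=1 pred=T actual=T -> ctr[1]=3
Ev 6: PC=7 idx=1 pred=T actual=N -> ctr[1]=2
Ev 7: PC=4 idx=1 pred=T actual=T -> ctr[1]=3
Ev 8: PC=7 idx=1 pred=T actual=N -> ctr[1]=2
Ev 9: PC=4 idx=1 pred=T actual=T -> ctr[1]=3
Ev 10: PC=7 idx=1 pred=T actual=T -> ctr[1]=3
Ev 11: PC=4 idx=1 pred=T actual=T -> ctr[1]=3
Ev 12: PC=4 idx=1 pred=T actual=N -> ctr[1]=2
Ev 13: PC=4 idx=1 pred=T actual=T -> ctr[1]=3
Ev 14: PC=7 idx=1 pred=T actual=T -> ctr[1]=3

Answer: 2 3 2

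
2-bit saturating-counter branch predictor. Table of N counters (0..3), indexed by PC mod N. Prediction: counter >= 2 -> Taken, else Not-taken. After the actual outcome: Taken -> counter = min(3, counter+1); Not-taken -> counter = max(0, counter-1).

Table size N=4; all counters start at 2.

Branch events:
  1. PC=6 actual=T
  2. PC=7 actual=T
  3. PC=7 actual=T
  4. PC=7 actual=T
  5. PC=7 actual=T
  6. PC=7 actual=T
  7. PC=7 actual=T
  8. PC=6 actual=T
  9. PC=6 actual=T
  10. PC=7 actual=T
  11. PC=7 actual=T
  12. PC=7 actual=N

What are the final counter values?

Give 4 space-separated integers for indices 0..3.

Ev 1: PC=6 idx=2 pred=T actual=T -> ctr[2]=3
Ev 2: PC=7 idx=3 pred=T actual=T -> ctr[3]=3
Ev 3: PC=7 idx=3 pred=T actual=T -> ctr[3]=3
Ev 4: PC=7 idx=3 pred=T actual=T -> ctr[3]=3
Ev 5: PC=7 idx=3 pred=T actual=T -> ctr[3]=3
Ev 6: PC=7 idx=3 pred=T actual=T -> ctr[3]=3
Ev 7: PC=7 idx=3 pred=T actual=T -> ctr[3]=3
Ev 8: PC=6 idx=2 pred=T actual=T -> ctr[2]=3
Ev 9: PC=6 idx=2 pred=T actual=T -> ctr[2]=3
Ev 10: PC=7 idx=3 pred=T actual=T -> ctr[3]=3
Ev 11: PC=7 idx=3 pred=T actual=T -> ctr[3]=3
Ev 12: PC=7 idx=3 pred=T actual=N -> ctr[3]=2

Answer: 2 2 3 2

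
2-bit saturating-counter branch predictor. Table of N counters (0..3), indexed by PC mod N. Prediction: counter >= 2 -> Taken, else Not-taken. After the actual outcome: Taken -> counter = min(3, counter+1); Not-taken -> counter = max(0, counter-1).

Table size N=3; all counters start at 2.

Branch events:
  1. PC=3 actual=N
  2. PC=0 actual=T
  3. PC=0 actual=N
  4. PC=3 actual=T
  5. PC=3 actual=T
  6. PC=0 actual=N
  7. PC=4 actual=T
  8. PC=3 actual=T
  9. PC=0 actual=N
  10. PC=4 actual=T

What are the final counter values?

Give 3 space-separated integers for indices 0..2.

Ev 1: PC=3 idx=0 pred=T actual=N -> ctr[0]=1
Ev 2: PC=0 idx=0 pred=N actual=T -> ctr[0]=2
Ev 3: PC=0 idx=0 pred=T actual=N -> ctr[0]=1
Ev 4: PC=3 idx=0 pred=N actual=T -> ctr[0]=2
Ev 5: PC=3 idx=0 pred=T actual=T -> ctr[0]=3
Ev 6: PC=0 idx=0 pred=T actual=N -> ctr[0]=2
Ev 7: PC=4 idx=1 pred=T actual=T -> ctr[1]=3
Ev 8: PC=3 idx=0 pred=T actual=T -> ctr[0]=3
Ev 9: PC=0 idx=0 pred=T actual=N -> ctr[0]=2
Ev 10: PC=4 idx=1 pred=T actual=T -> ctr[1]=3

Answer: 2 3 2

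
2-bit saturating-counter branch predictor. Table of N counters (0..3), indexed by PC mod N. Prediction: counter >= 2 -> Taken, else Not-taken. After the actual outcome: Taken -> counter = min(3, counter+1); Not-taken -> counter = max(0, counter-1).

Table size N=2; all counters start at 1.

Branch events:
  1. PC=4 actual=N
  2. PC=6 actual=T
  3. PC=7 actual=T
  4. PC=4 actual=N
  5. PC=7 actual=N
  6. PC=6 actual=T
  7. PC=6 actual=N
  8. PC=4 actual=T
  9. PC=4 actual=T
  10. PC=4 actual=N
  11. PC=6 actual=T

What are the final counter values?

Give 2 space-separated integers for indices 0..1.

Answer: 2 1

Derivation:
Ev 1: PC=4 idx=0 pred=N actual=N -> ctr[0]=0
Ev 2: PC=6 idx=0 pred=N actual=T -> ctr[0]=1
Ev 3: PC=7 idx=1 pred=N actual=T -> ctr[1]=2
Ev 4: PC=4 idx=0 pred=N actual=N -> ctr[0]=0
Ev 5: PC=7 idx=1 pred=T actual=N -> ctr[1]=1
Ev 6: PC=6 idx=0 pred=N actual=T -> ctr[0]=1
Ev 7: PC=6 idx=0 pred=N actual=N -> ctr[0]=0
Ev 8: PC=4 idx=0 pred=N actual=T -> ctr[0]=1
Ev 9: PC=4 idx=0 pred=N actual=T -> ctr[0]=2
Ev 10: PC=4 idx=0 pred=T actual=N -> ctr[0]=1
Ev 11: PC=6 idx=0 pred=N actual=T -> ctr[0]=2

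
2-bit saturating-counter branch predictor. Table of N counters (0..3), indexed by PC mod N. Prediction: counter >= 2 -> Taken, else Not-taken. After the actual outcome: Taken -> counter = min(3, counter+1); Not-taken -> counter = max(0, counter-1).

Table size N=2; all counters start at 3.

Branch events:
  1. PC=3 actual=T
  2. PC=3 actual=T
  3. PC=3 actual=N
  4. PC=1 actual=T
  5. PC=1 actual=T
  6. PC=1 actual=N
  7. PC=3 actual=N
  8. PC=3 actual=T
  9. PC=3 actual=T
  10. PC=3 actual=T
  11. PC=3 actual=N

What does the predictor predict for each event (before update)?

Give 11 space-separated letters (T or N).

Answer: T T T T T T T N T T T

Derivation:
Ev 1: PC=3 idx=1 pred=T actual=T -> ctr[1]=3
Ev 2: PC=3 idx=1 pred=T actual=T -> ctr[1]=3
Ev 3: PC=3 idx=1 pred=T actual=N -> ctr[1]=2
Ev 4: PC=1 idx=1 pred=T actual=T -> ctr[1]=3
Ev 5: PC=1 idx=1 pred=T actual=T -> ctr[1]=3
Ev 6: PC=1 idx=1 pred=T actual=N -> ctr[1]=2
Ev 7: PC=3 idx=1 pred=T actual=N -> ctr[1]=1
Ev 8: PC=3 idx=1 pred=N actual=T -> ctr[1]=2
Ev 9: PC=3 idx=1 pred=T actual=T -> ctr[1]=3
Ev 10: PC=3 idx=1 pred=T actual=T -> ctr[1]=3
Ev 11: PC=3 idx=1 pred=T actual=N -> ctr[1]=2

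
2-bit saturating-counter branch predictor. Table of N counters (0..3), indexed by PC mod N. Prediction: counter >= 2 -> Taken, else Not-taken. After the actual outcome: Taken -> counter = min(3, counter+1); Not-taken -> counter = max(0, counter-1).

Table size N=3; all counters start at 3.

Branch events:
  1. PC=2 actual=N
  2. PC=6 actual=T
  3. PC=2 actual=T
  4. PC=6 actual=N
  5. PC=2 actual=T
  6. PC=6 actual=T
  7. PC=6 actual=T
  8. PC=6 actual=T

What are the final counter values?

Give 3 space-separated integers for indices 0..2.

Answer: 3 3 3

Derivation:
Ev 1: PC=2 idx=2 pred=T actual=N -> ctr[2]=2
Ev 2: PC=6 idx=0 pred=T actual=T -> ctr[0]=3
Ev 3: PC=2 idx=2 pred=T actual=T -> ctr[2]=3
Ev 4: PC=6 idx=0 pred=T actual=N -> ctr[0]=2
Ev 5: PC=2 idx=2 pred=T actual=T -> ctr[2]=3
Ev 6: PC=6 idx=0 pred=T actual=T -> ctr[0]=3
Ev 7: PC=6 idx=0 pred=T actual=T -> ctr[0]=3
Ev 8: PC=6 idx=0 pred=T actual=T -> ctr[0]=3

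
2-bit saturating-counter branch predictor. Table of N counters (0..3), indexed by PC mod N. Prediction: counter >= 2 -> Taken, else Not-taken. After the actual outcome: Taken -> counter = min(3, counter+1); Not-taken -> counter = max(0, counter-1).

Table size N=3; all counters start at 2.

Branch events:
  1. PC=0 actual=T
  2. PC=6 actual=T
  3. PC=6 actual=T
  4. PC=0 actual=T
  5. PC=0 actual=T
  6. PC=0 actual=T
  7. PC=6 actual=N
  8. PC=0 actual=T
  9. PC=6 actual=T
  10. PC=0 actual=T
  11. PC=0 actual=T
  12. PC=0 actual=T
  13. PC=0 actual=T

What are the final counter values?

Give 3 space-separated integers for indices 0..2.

Ev 1: PC=0 idx=0 pred=T actual=T -> ctr[0]=3
Ev 2: PC=6 idx=0 pred=T actual=T -> ctr[0]=3
Ev 3: PC=6 idx=0 pred=T actual=T -> ctr[0]=3
Ev 4: PC=0 idx=0 pred=T actual=T -> ctr[0]=3
Ev 5: PC=0 idx=0 pred=T actual=T -> ctr[0]=3
Ev 6: PC=0 idx=0 pred=T actual=T -> ctr[0]=3
Ev 7: PC=6 idx=0 pred=T actual=N -> ctr[0]=2
Ev 8: PC=0 idx=0 pred=T actual=T -> ctr[0]=3
Ev 9: PC=6 idx=0 pred=T actual=T -> ctr[0]=3
Ev 10: PC=0 idx=0 pred=T actual=T -> ctr[0]=3
Ev 11: PC=0 idx=0 pred=T actual=T -> ctr[0]=3
Ev 12: PC=0 idx=0 pred=T actual=T -> ctr[0]=3
Ev 13: PC=0 idx=0 pred=T actual=T -> ctr[0]=3

Answer: 3 2 2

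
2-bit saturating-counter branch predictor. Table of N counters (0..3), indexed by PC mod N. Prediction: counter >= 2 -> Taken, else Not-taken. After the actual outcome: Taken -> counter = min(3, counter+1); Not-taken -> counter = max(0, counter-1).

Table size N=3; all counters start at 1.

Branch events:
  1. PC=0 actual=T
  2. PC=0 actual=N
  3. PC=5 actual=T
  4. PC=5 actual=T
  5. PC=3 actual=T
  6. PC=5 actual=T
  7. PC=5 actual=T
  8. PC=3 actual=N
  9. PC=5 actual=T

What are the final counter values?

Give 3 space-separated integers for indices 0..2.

Ev 1: PC=0 idx=0 pred=N actual=T -> ctr[0]=2
Ev 2: PC=0 idx=0 pred=T actual=N -> ctr[0]=1
Ev 3: PC=5 idx=2 pred=N actual=T -> ctr[2]=2
Ev 4: PC=5 idx=2 pred=T actual=T -> ctr[2]=3
Ev 5: PC=3 idx=0 pred=N actual=T -> ctr[0]=2
Ev 6: PC=5 idx=2 pred=T actual=T -> ctr[2]=3
Ev 7: PC=5 idx=2 pred=T actual=T -> ctr[2]=3
Ev 8: PC=3 idx=0 pred=T actual=N -> ctr[0]=1
Ev 9: PC=5 idx=2 pred=T actual=T -> ctr[2]=3

Answer: 1 1 3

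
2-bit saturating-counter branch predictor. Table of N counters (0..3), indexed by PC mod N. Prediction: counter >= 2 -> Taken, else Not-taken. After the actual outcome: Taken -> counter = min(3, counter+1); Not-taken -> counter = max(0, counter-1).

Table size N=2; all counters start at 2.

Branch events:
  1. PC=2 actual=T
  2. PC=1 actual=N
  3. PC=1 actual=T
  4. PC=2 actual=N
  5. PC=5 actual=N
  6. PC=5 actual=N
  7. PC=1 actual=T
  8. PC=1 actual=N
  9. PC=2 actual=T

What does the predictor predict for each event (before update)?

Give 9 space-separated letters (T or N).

Ev 1: PC=2 idx=0 pred=T actual=T -> ctr[0]=3
Ev 2: PC=1 idx=1 pred=T actual=N -> ctr[1]=1
Ev 3: PC=1 idx=1 pred=N actual=T -> ctr[1]=2
Ev 4: PC=2 idx=0 pred=T actual=N -> ctr[0]=2
Ev 5: PC=5 idx=1 pred=T actual=N -> ctr[1]=1
Ev 6: PC=5 idx=1 pred=N actual=N -> ctr[1]=0
Ev 7: PC=1 idx=1 pred=N actual=T -> ctr[1]=1
Ev 8: PC=1 idx=1 pred=N actual=N -> ctr[1]=0
Ev 9: PC=2 idx=0 pred=T actual=T -> ctr[0]=3

Answer: T T N T T N N N T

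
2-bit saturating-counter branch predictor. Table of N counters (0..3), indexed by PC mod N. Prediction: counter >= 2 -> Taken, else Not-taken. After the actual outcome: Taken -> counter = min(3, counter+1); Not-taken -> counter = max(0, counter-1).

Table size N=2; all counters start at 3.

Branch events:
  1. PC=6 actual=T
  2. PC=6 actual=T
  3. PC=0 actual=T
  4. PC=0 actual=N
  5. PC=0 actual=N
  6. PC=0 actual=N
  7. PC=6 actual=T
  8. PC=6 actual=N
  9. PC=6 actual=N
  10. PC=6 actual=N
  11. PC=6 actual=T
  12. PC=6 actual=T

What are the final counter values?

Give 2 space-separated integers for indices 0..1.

Answer: 2 3

Derivation:
Ev 1: PC=6 idx=0 pred=T actual=T -> ctr[0]=3
Ev 2: PC=6 idx=0 pred=T actual=T -> ctr[0]=3
Ev 3: PC=0 idx=0 pred=T actual=T -> ctr[0]=3
Ev 4: PC=0 idx=0 pred=T actual=N -> ctr[0]=2
Ev 5: PC=0 idx=0 pred=T actual=N -> ctr[0]=1
Ev 6: PC=0 idx=0 pred=N actual=N -> ctr[0]=0
Ev 7: PC=6 idx=0 pred=N actual=T -> ctr[0]=1
Ev 8: PC=6 idx=0 pred=N actual=N -> ctr[0]=0
Ev 9: PC=6 idx=0 pred=N actual=N -> ctr[0]=0
Ev 10: PC=6 idx=0 pred=N actual=N -> ctr[0]=0
Ev 11: PC=6 idx=0 pred=N actual=T -> ctr[0]=1
Ev 12: PC=6 idx=0 pred=N actual=T -> ctr[0]=2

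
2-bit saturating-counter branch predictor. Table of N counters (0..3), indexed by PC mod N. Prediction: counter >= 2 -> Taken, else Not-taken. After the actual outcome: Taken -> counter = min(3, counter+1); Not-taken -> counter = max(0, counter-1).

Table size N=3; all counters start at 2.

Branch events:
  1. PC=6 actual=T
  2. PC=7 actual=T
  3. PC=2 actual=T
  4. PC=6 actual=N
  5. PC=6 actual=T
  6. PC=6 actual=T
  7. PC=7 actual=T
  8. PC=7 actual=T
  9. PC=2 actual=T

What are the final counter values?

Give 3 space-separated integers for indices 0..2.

Ev 1: PC=6 idx=0 pred=T actual=T -> ctr[0]=3
Ev 2: PC=7 idx=1 pred=T actual=T -> ctr[1]=3
Ev 3: PC=2 idx=2 pred=T actual=T -> ctr[2]=3
Ev 4: PC=6 idx=0 pred=T actual=N -> ctr[0]=2
Ev 5: PC=6 idx=0 pred=T actual=T -> ctr[0]=3
Ev 6: PC=6 idx=0 pred=T actual=T -> ctr[0]=3
Ev 7: PC=7 idx=1 pred=T actual=T -> ctr[1]=3
Ev 8: PC=7 idx=1 pred=T actual=T -> ctr[1]=3
Ev 9: PC=2 idx=2 pred=T actual=T -> ctr[2]=3

Answer: 3 3 3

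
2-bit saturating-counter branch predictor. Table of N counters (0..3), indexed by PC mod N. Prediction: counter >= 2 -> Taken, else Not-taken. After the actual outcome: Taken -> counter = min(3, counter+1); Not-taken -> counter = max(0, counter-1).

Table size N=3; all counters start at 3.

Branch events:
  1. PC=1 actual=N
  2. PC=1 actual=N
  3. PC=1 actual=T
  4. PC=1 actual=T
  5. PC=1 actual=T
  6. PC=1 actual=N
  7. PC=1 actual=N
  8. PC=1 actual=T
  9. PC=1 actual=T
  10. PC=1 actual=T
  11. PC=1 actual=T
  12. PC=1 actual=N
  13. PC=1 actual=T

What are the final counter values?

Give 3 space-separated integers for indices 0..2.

Ev 1: PC=1 idx=1 pred=T actual=N -> ctr[1]=2
Ev 2: PC=1 idx=1 pred=T actual=N -> ctr[1]=1
Ev 3: PC=1 idx=1 pred=N actual=T -> ctr[1]=2
Ev 4: PC=1 idx=1 pred=T actual=T -> ctr[1]=3
Ev 5: PC=1 idx=1 pred=T actual=T -> ctr[1]=3
Ev 6: PC=1 idx=1 pred=T actual=N -> ctr[1]=2
Ev 7: PC=1 idx=1 pred=T actual=N -> ctr[1]=1
Ev 8: PC=1 idx=1 pred=N actual=T -> ctr[1]=2
Ev 9: PC=1 idx=1 pred=T actual=T -> ctr[1]=3
Ev 10: PC=1 idx=1 pred=T actual=T -> ctr[1]=3
Ev 11: PC=1 idx=1 pred=T actual=T -> ctr[1]=3
Ev 12: PC=1 idx=1 pred=T actual=N -> ctr[1]=2
Ev 13: PC=1 idx=1 pred=T actual=T -> ctr[1]=3

Answer: 3 3 3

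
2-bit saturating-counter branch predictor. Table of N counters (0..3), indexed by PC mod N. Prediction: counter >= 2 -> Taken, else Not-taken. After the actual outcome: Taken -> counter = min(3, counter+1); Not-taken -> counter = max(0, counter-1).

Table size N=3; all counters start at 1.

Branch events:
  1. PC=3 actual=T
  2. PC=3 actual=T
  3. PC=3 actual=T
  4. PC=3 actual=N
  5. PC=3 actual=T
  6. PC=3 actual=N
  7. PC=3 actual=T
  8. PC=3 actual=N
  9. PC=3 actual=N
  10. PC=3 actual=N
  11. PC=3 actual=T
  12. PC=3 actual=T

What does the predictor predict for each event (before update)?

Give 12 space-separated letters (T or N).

Ev 1: PC=3 idx=0 pred=N actual=T -> ctr[0]=2
Ev 2: PC=3 idx=0 pred=T actual=T -> ctr[0]=3
Ev 3: PC=3 idx=0 pred=T actual=T -> ctr[0]=3
Ev 4: PC=3 idx=0 pred=T actual=N -> ctr[0]=2
Ev 5: PC=3 idx=0 pred=T actual=T -> ctr[0]=3
Ev 6: PC=3 idx=0 pred=T actual=N -> ctr[0]=2
Ev 7: PC=3 idx=0 pred=T actual=T -> ctr[0]=3
Ev 8: PC=3 idx=0 pred=T actual=N -> ctr[0]=2
Ev 9: PC=3 idx=0 pred=T actual=N -> ctr[0]=1
Ev 10: PC=3 idx=0 pred=N actual=N -> ctr[0]=0
Ev 11: PC=3 idx=0 pred=N actual=T -> ctr[0]=1
Ev 12: PC=3 idx=0 pred=N actual=T -> ctr[0]=2

Answer: N T T T T T T T T N N N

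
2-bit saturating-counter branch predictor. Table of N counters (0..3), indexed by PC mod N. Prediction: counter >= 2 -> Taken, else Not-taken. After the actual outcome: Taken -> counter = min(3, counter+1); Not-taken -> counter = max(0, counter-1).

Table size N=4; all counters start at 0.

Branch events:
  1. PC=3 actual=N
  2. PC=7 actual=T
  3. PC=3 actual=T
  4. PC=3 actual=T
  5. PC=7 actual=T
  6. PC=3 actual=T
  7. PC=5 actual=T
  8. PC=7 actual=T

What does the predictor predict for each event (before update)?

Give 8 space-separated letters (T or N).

Answer: N N N T T T N T

Derivation:
Ev 1: PC=3 idx=3 pred=N actual=N -> ctr[3]=0
Ev 2: PC=7 idx=3 pred=N actual=T -> ctr[3]=1
Ev 3: PC=3 idx=3 pred=N actual=T -> ctr[3]=2
Ev 4: PC=3 idx=3 pred=T actual=T -> ctr[3]=3
Ev 5: PC=7 idx=3 pred=T actual=T -> ctr[3]=3
Ev 6: PC=3 idx=3 pred=T actual=T -> ctr[3]=3
Ev 7: PC=5 idx=1 pred=N actual=T -> ctr[1]=1
Ev 8: PC=7 idx=3 pred=T actual=T -> ctr[3]=3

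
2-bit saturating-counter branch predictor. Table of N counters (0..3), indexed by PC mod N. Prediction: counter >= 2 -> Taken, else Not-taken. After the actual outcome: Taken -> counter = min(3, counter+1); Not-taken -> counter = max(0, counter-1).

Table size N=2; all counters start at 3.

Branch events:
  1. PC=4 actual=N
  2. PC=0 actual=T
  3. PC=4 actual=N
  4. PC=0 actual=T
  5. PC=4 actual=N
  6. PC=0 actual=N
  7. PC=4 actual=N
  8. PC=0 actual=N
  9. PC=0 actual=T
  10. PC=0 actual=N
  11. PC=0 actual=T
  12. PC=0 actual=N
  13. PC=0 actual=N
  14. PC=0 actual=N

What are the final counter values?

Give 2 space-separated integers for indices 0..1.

Ev 1: PC=4 idx=0 pred=T actual=N -> ctr[0]=2
Ev 2: PC=0 idx=0 pred=T actual=T -> ctr[0]=3
Ev 3: PC=4 idx=0 pred=T actual=N -> ctr[0]=2
Ev 4: PC=0 idx=0 pred=T actual=T -> ctr[0]=3
Ev 5: PC=4 idx=0 pred=T actual=N -> ctr[0]=2
Ev 6: PC=0 idx=0 pred=T actual=N -> ctr[0]=1
Ev 7: PC=4 idx=0 pred=N actual=N -> ctr[0]=0
Ev 8: PC=0 idx=0 pred=N actual=N -> ctr[0]=0
Ev 9: PC=0 idx=0 pred=N actual=T -> ctr[0]=1
Ev 10: PC=0 idx=0 pred=N actual=N -> ctr[0]=0
Ev 11: PC=0 idx=0 pred=N actual=T -> ctr[0]=1
Ev 12: PC=0 idx=0 pred=N actual=N -> ctr[0]=0
Ev 13: PC=0 idx=0 pred=N actual=N -> ctr[0]=0
Ev 14: PC=0 idx=0 pred=N actual=N -> ctr[0]=0

Answer: 0 3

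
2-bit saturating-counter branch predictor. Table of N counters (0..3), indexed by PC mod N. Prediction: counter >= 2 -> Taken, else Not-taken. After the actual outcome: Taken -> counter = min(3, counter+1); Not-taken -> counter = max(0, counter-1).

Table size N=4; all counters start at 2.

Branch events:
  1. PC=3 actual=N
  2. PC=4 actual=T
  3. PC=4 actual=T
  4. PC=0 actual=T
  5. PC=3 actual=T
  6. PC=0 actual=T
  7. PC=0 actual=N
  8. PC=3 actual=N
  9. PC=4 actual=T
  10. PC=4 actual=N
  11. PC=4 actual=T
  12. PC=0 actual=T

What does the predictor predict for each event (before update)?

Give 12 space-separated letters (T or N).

Ev 1: PC=3 idx=3 pred=T actual=N -> ctr[3]=1
Ev 2: PC=4 idx=0 pred=T actual=T -> ctr[0]=3
Ev 3: PC=4 idx=0 pred=T actual=T -> ctr[0]=3
Ev 4: PC=0 idx=0 pred=T actual=T -> ctr[0]=3
Ev 5: PC=3 idx=3 pred=N actual=T -> ctr[3]=2
Ev 6: PC=0 idx=0 pred=T actual=T -> ctr[0]=3
Ev 7: PC=0 idx=0 pred=T actual=N -> ctr[0]=2
Ev 8: PC=3 idx=3 pred=T actual=N -> ctr[3]=1
Ev 9: PC=4 idx=0 pred=T actual=T -> ctr[0]=3
Ev 10: PC=4 idx=0 pred=T actual=N -> ctr[0]=2
Ev 11: PC=4 idx=0 pred=T actual=T -> ctr[0]=3
Ev 12: PC=0 idx=0 pred=T actual=T -> ctr[0]=3

Answer: T T T T N T T T T T T T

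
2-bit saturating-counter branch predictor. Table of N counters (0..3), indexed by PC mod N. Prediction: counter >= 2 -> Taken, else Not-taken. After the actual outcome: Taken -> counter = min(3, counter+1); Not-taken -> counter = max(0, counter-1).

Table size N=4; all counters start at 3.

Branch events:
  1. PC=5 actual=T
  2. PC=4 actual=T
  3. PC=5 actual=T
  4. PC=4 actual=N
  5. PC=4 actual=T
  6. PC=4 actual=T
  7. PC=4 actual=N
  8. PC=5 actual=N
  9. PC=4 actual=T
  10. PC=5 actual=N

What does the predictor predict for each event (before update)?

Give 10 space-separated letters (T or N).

Ev 1: PC=5 idx=1 pred=T actual=T -> ctr[1]=3
Ev 2: PC=4 idx=0 pred=T actual=T -> ctr[0]=3
Ev 3: PC=5 idx=1 pred=T actual=T -> ctr[1]=3
Ev 4: PC=4 idx=0 pred=T actual=N -> ctr[0]=2
Ev 5: PC=4 idx=0 pred=T actual=T -> ctr[0]=3
Ev 6: PC=4 idx=0 pred=T actual=T -> ctr[0]=3
Ev 7: PC=4 idx=0 pred=T actual=N -> ctr[0]=2
Ev 8: PC=5 idx=1 pred=T actual=N -> ctr[1]=2
Ev 9: PC=4 idx=0 pred=T actual=T -> ctr[0]=3
Ev 10: PC=5 idx=1 pred=T actual=N -> ctr[1]=1

Answer: T T T T T T T T T T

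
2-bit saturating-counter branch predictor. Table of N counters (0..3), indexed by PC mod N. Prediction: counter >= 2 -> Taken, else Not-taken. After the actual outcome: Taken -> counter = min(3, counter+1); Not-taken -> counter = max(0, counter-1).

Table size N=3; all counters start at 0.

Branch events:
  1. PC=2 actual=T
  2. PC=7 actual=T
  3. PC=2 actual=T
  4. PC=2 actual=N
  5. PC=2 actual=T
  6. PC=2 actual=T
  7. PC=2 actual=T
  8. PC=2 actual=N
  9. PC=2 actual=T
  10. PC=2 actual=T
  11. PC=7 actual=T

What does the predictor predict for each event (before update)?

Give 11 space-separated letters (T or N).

Ev 1: PC=2 idx=2 pred=N actual=T -> ctr[2]=1
Ev 2: PC=7 idx=1 pred=N actual=T -> ctr[1]=1
Ev 3: PC=2 idx=2 pred=N actual=T -> ctr[2]=2
Ev 4: PC=2 idx=2 pred=T actual=N -> ctr[2]=1
Ev 5: PC=2 idx=2 pred=N actual=T -> ctr[2]=2
Ev 6: PC=2 idx=2 pred=T actual=T -> ctr[2]=3
Ev 7: PC=2 idx=2 pred=T actual=T -> ctr[2]=3
Ev 8: PC=2 idx=2 pred=T actual=N -> ctr[2]=2
Ev 9: PC=2 idx=2 pred=T actual=T -> ctr[2]=3
Ev 10: PC=2 idx=2 pred=T actual=T -> ctr[2]=3
Ev 11: PC=7 idx=1 pred=N actual=T -> ctr[1]=2

Answer: N N N T N T T T T T N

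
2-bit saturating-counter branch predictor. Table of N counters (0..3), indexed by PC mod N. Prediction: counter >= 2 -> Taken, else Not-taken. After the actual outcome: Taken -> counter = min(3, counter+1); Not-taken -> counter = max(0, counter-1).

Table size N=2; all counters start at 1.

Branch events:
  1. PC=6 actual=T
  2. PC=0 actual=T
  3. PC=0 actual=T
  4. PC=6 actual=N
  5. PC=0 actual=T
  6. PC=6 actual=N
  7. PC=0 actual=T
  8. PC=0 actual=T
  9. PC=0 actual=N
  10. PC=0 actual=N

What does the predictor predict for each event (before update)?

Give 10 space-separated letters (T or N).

Answer: N T T T T T T T T T

Derivation:
Ev 1: PC=6 idx=0 pred=N actual=T -> ctr[0]=2
Ev 2: PC=0 idx=0 pred=T actual=T -> ctr[0]=3
Ev 3: PC=0 idx=0 pred=T actual=T -> ctr[0]=3
Ev 4: PC=6 idx=0 pred=T actual=N -> ctr[0]=2
Ev 5: PC=0 idx=0 pred=T actual=T -> ctr[0]=3
Ev 6: PC=6 idx=0 pred=T actual=N -> ctr[0]=2
Ev 7: PC=0 idx=0 pred=T actual=T -> ctr[0]=3
Ev 8: PC=0 idx=0 pred=T actual=T -> ctr[0]=3
Ev 9: PC=0 idx=0 pred=T actual=N -> ctr[0]=2
Ev 10: PC=0 idx=0 pred=T actual=N -> ctr[0]=1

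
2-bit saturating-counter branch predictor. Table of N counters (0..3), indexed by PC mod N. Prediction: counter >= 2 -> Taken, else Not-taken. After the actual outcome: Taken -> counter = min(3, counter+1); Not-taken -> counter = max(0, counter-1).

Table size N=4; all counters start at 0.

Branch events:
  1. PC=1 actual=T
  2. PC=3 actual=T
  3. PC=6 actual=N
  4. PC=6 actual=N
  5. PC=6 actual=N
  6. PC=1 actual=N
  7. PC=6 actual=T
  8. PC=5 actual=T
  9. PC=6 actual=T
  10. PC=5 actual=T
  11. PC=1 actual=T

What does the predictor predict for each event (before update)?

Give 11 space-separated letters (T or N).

Answer: N N N N N N N N N N T

Derivation:
Ev 1: PC=1 idx=1 pred=N actual=T -> ctr[1]=1
Ev 2: PC=3 idx=3 pred=N actual=T -> ctr[3]=1
Ev 3: PC=6 idx=2 pred=N actual=N -> ctr[2]=0
Ev 4: PC=6 idx=2 pred=N actual=N -> ctr[2]=0
Ev 5: PC=6 idx=2 pred=N actual=N -> ctr[2]=0
Ev 6: PC=1 idx=1 pred=N actual=N -> ctr[1]=0
Ev 7: PC=6 idx=2 pred=N actual=T -> ctr[2]=1
Ev 8: PC=5 idx=1 pred=N actual=T -> ctr[1]=1
Ev 9: PC=6 idx=2 pred=N actual=T -> ctr[2]=2
Ev 10: PC=5 idx=1 pred=N actual=T -> ctr[1]=2
Ev 11: PC=1 idx=1 pred=T actual=T -> ctr[1]=3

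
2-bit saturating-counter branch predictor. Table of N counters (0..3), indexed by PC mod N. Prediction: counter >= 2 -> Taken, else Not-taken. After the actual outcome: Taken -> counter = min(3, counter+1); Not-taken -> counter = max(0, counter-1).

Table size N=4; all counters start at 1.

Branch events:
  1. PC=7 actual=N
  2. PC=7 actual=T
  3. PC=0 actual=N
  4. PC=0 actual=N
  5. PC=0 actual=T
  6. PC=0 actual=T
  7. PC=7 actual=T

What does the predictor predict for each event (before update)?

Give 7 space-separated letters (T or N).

Answer: N N N N N N N

Derivation:
Ev 1: PC=7 idx=3 pred=N actual=N -> ctr[3]=0
Ev 2: PC=7 idx=3 pred=N actual=T -> ctr[3]=1
Ev 3: PC=0 idx=0 pred=N actual=N -> ctr[0]=0
Ev 4: PC=0 idx=0 pred=N actual=N -> ctr[0]=0
Ev 5: PC=0 idx=0 pred=N actual=T -> ctr[0]=1
Ev 6: PC=0 idx=0 pred=N actual=T -> ctr[0]=2
Ev 7: PC=7 idx=3 pred=N actual=T -> ctr[3]=2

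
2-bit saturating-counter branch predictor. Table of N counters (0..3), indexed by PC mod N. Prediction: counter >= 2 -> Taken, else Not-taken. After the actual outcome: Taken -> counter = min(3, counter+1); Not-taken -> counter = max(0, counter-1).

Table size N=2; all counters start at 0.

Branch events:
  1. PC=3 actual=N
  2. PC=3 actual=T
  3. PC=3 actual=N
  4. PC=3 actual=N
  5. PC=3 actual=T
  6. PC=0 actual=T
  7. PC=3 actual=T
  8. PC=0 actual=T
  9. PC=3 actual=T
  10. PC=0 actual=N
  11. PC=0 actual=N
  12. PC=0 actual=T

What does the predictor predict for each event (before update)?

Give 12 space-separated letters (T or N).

Answer: N N N N N N N N T T N N

Derivation:
Ev 1: PC=3 idx=1 pred=N actual=N -> ctr[1]=0
Ev 2: PC=3 idx=1 pred=N actual=T -> ctr[1]=1
Ev 3: PC=3 idx=1 pred=N actual=N -> ctr[1]=0
Ev 4: PC=3 idx=1 pred=N actual=N -> ctr[1]=0
Ev 5: PC=3 idx=1 pred=N actual=T -> ctr[1]=1
Ev 6: PC=0 idx=0 pred=N actual=T -> ctr[0]=1
Ev 7: PC=3 idx=1 pred=N actual=T -> ctr[1]=2
Ev 8: PC=0 idx=0 pred=N actual=T -> ctr[0]=2
Ev 9: PC=3 idx=1 pred=T actual=T -> ctr[1]=3
Ev 10: PC=0 idx=0 pred=T actual=N -> ctr[0]=1
Ev 11: PC=0 idx=0 pred=N actual=N -> ctr[0]=0
Ev 12: PC=0 idx=0 pred=N actual=T -> ctr[0]=1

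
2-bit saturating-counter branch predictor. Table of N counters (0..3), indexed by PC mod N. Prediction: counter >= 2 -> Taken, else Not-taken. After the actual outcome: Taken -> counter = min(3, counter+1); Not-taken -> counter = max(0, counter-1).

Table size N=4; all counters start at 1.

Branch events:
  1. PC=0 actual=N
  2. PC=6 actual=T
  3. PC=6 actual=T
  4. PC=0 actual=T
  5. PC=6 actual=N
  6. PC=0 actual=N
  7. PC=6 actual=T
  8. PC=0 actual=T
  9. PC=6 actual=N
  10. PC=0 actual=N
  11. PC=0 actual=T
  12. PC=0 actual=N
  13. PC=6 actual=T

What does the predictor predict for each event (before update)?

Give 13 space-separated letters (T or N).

Answer: N N T N T N T N T N N N T

Derivation:
Ev 1: PC=0 idx=0 pred=N actual=N -> ctr[0]=0
Ev 2: PC=6 idx=2 pred=N actual=T -> ctr[2]=2
Ev 3: PC=6 idx=2 pred=T actual=T -> ctr[2]=3
Ev 4: PC=0 idx=0 pred=N actual=T -> ctr[0]=1
Ev 5: PC=6 idx=2 pred=T actual=N -> ctr[2]=2
Ev 6: PC=0 idx=0 pred=N actual=N -> ctr[0]=0
Ev 7: PC=6 idx=2 pred=T actual=T -> ctr[2]=3
Ev 8: PC=0 idx=0 pred=N actual=T -> ctr[0]=1
Ev 9: PC=6 idx=2 pred=T actual=N -> ctr[2]=2
Ev 10: PC=0 idx=0 pred=N actual=N -> ctr[0]=0
Ev 11: PC=0 idx=0 pred=N actual=T -> ctr[0]=1
Ev 12: PC=0 idx=0 pred=N actual=N -> ctr[0]=0
Ev 13: PC=6 idx=2 pred=T actual=T -> ctr[2]=3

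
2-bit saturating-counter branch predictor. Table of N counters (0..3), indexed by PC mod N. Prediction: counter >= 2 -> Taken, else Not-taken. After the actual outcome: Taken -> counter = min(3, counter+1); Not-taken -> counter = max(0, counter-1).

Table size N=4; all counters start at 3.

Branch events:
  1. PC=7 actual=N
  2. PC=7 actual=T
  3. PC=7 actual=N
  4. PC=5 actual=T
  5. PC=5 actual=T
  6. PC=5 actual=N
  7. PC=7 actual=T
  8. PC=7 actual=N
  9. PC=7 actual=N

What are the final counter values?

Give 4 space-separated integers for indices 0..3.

Answer: 3 2 3 1

Derivation:
Ev 1: PC=7 idx=3 pred=T actual=N -> ctr[3]=2
Ev 2: PC=7 idx=3 pred=T actual=T -> ctr[3]=3
Ev 3: PC=7 idx=3 pred=T actual=N -> ctr[3]=2
Ev 4: PC=5 idx=1 pred=T actual=T -> ctr[1]=3
Ev 5: PC=5 idx=1 pred=T actual=T -> ctr[1]=3
Ev 6: PC=5 idx=1 pred=T actual=N -> ctr[1]=2
Ev 7: PC=7 idx=3 pred=T actual=T -> ctr[3]=3
Ev 8: PC=7 idx=3 pred=T actual=N -> ctr[3]=2
Ev 9: PC=7 idx=3 pred=T actual=N -> ctr[3]=1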